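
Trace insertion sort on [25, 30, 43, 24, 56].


Initial: [25, 30, 43, 24, 56]
Insert 30: [25, 30, 43, 24, 56]
Insert 43: [25, 30, 43, 24, 56]
Insert 24: [24, 25, 30, 43, 56]
Insert 56: [24, 25, 30, 43, 56]

Sorted: [24, 25, 30, 43, 56]


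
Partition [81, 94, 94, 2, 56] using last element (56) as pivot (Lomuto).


Pivot: 56
  2 <= 56: swap -> [2, 94, 94, 81, 56]
Place pivot at 1: [2, 56, 94, 81, 94]

Partitioned: [2, 56, 94, 81, 94]


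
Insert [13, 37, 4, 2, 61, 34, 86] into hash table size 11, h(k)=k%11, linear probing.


Insert 13: h=2 -> slot 2
Insert 37: h=4 -> slot 4
Insert 4: h=4, 1 probes -> slot 5
Insert 2: h=2, 1 probes -> slot 3
Insert 61: h=6 -> slot 6
Insert 34: h=1 -> slot 1
Insert 86: h=9 -> slot 9

Table: [None, 34, 13, 2, 37, 4, 61, None, None, 86, None]


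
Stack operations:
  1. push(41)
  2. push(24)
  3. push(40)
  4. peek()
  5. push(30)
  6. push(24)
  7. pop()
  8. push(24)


push(41) -> [41]
push(24) -> [41, 24]
push(40) -> [41, 24, 40]
peek()->40
push(30) -> [41, 24, 40, 30]
push(24) -> [41, 24, 40, 30, 24]
pop()->24, [41, 24, 40, 30]
push(24) -> [41, 24, 40, 30, 24]

Final stack: [41, 24, 40, 30, 24]


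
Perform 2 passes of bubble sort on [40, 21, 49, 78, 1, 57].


Initial: [40, 21, 49, 78, 1, 57]
Pass 1: [21, 40, 49, 1, 57, 78] (3 swaps)
Pass 2: [21, 40, 1, 49, 57, 78] (1 swaps)

After 2 passes: [21, 40, 1, 49, 57, 78]


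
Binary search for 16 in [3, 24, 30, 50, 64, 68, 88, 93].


Step 1: lo=0, hi=7, mid=3, val=50
Step 2: lo=0, hi=2, mid=1, val=24
Step 3: lo=0, hi=0, mid=0, val=3

Not found


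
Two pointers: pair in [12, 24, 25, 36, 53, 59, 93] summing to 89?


lo=0(12)+hi=6(93)=105
lo=0(12)+hi=5(59)=71
lo=1(24)+hi=5(59)=83
lo=2(25)+hi=5(59)=84
lo=3(36)+hi=5(59)=95
lo=3(36)+hi=4(53)=89

Yes: 36+53=89


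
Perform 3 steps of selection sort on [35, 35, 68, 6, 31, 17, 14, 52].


Initial: [35, 35, 68, 6, 31, 17, 14, 52]
Step 1: min=6 at 3
  Swap: [6, 35, 68, 35, 31, 17, 14, 52]
Step 2: min=14 at 6
  Swap: [6, 14, 68, 35, 31, 17, 35, 52]
Step 3: min=17 at 5
  Swap: [6, 14, 17, 35, 31, 68, 35, 52]

After 3 steps: [6, 14, 17, 35, 31, 68, 35, 52]


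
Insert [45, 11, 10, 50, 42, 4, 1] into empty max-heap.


Insert 45: [45]
Insert 11: [45, 11]
Insert 10: [45, 11, 10]
Insert 50: [50, 45, 10, 11]
Insert 42: [50, 45, 10, 11, 42]
Insert 4: [50, 45, 10, 11, 42, 4]
Insert 1: [50, 45, 10, 11, 42, 4, 1]

Final heap: [50, 45, 10, 11, 42, 4, 1]


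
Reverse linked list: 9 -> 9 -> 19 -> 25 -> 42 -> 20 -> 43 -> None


Step 1: curr=9, set curr.next=prev(None) | reversed so far: 9
Step 2: curr=9, set curr.next=prev(9) | reversed so far: 9 -> 9
Step 3: curr=19, set curr.next=prev(9) | reversed so far: 19 -> 9 -> 9
Step 4: curr=25, set curr.next=prev(19) | reversed so far: 25 -> 19 -> 9 -> 9
Step 5: curr=42, set curr.next=prev(25) | reversed so far: 42 -> 25 -> 19 -> 9 -> 9
Step 6: curr=20, set curr.next=prev(42) | reversed so far: 20 -> 42 -> 25 -> 19 -> 9 -> 9
Step 7: curr=43, set curr.next=prev(20) | reversed so far: 43 -> 20 -> 42 -> 25 -> 19 -> 9 -> 9

43 -> 20 -> 42 -> 25 -> 19 -> 9 -> 9 -> None


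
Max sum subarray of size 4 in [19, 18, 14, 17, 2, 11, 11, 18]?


[0:4]: 68
[1:5]: 51
[2:6]: 44
[3:7]: 41
[4:8]: 42

Max: 68 at [0:4]


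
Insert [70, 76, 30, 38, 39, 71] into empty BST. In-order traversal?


Insert 70: root
Insert 76: R from 70
Insert 30: L from 70
Insert 38: L from 70 -> R from 30
Insert 39: L from 70 -> R from 30 -> R from 38
Insert 71: R from 70 -> L from 76

In-order: [30, 38, 39, 70, 71, 76]


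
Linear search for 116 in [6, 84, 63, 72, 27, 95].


i=0: 6!=116
i=1: 84!=116
i=2: 63!=116
i=3: 72!=116
i=4: 27!=116
i=5: 95!=116

Not found, 6 comps


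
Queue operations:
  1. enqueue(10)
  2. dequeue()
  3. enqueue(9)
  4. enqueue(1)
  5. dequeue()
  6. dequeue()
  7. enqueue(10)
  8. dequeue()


enqueue(10) -> [10]
dequeue()->10, []
enqueue(9) -> [9]
enqueue(1) -> [9, 1]
dequeue()->9, [1]
dequeue()->1, []
enqueue(10) -> [10]
dequeue()->10, []

Final queue: []


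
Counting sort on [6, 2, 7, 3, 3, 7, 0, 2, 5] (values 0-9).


Input: [6, 2, 7, 3, 3, 7, 0, 2, 5]
Counts: [1, 0, 2, 2, 0, 1, 1, 2, 0, 0]

Sorted: [0, 2, 2, 3, 3, 5, 6, 7, 7]


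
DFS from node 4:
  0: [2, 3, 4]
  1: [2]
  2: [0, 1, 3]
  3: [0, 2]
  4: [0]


Visit 4, push [0]
Visit 0, push [3, 2]
Visit 2, push [3, 1]
Visit 1, push []
Visit 3, push []

DFS order: [4, 0, 2, 1, 3]


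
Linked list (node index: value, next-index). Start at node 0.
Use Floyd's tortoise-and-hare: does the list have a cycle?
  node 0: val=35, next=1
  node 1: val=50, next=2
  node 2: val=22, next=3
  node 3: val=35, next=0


Floyd's tortoise (slow, +1) and hare (fast, +2):
  init: slow=0, fast=0
  step 1: slow=1, fast=2
  step 2: slow=2, fast=0
  step 3: slow=3, fast=2
  step 4: slow=0, fast=0
  slow == fast at node 0: cycle detected

Cycle: yes


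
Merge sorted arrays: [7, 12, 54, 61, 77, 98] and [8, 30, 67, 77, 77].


Take 7 from A
Take 8 from B
Take 12 from A
Take 30 from B
Take 54 from A
Take 61 from A
Take 67 from B
Take 77 from A
Take 77 from B
Take 77 from B

Merged: [7, 8, 12, 30, 54, 61, 67, 77, 77, 77, 98]


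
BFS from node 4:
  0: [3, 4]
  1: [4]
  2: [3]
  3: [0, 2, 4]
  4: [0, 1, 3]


Visit 4, enqueue [0, 1, 3]
Visit 0, enqueue []
Visit 1, enqueue []
Visit 3, enqueue [2]
Visit 2, enqueue []

BFS order: [4, 0, 1, 3, 2]


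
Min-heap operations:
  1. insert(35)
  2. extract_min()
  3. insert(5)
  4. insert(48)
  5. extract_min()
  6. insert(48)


insert(35) -> [35]
extract_min()->35, []
insert(5) -> [5]
insert(48) -> [5, 48]
extract_min()->5, [48]
insert(48) -> [48, 48]

Final heap: [48, 48]


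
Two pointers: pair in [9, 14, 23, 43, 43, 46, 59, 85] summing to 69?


lo=0(9)+hi=7(85)=94
lo=0(9)+hi=6(59)=68
lo=1(14)+hi=6(59)=73
lo=1(14)+hi=5(46)=60
lo=2(23)+hi=5(46)=69

Yes: 23+46=69


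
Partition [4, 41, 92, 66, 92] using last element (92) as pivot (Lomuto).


Pivot: 92
  4 <= 92: advance i (no swap)
  41 <= 92: advance i (no swap)
  92 <= 92: advance i (no swap)
  66 <= 92: advance i (no swap)
Place pivot at 4: [4, 41, 92, 66, 92]

Partitioned: [4, 41, 92, 66, 92]


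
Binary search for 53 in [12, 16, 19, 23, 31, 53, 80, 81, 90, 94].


Step 1: lo=0, hi=9, mid=4, val=31
Step 2: lo=5, hi=9, mid=7, val=81
Step 3: lo=5, hi=6, mid=5, val=53

Found at index 5


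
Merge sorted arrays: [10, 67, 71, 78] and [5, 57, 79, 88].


Take 5 from B
Take 10 from A
Take 57 from B
Take 67 from A
Take 71 from A
Take 78 from A

Merged: [5, 10, 57, 67, 71, 78, 79, 88]


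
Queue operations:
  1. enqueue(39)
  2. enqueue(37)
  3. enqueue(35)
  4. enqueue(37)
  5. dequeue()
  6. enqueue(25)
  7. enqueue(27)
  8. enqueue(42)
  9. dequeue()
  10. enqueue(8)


enqueue(39) -> [39]
enqueue(37) -> [39, 37]
enqueue(35) -> [39, 37, 35]
enqueue(37) -> [39, 37, 35, 37]
dequeue()->39, [37, 35, 37]
enqueue(25) -> [37, 35, 37, 25]
enqueue(27) -> [37, 35, 37, 25, 27]
enqueue(42) -> [37, 35, 37, 25, 27, 42]
dequeue()->37, [35, 37, 25, 27, 42]
enqueue(8) -> [35, 37, 25, 27, 42, 8]

Final queue: [35, 37, 25, 27, 42, 8]


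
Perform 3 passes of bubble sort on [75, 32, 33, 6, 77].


Initial: [75, 32, 33, 6, 77]
Pass 1: [32, 33, 6, 75, 77] (3 swaps)
Pass 2: [32, 6, 33, 75, 77] (1 swaps)
Pass 3: [6, 32, 33, 75, 77] (1 swaps)

After 3 passes: [6, 32, 33, 75, 77]


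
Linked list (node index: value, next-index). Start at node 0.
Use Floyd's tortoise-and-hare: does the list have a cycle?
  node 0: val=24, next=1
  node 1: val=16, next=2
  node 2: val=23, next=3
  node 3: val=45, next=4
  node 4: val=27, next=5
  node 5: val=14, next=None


Floyd's tortoise (slow, +1) and hare (fast, +2):
  init: slow=0, fast=0
  step 1: slow=1, fast=2
  step 2: slow=2, fast=4
  step 3: fast 4->5->None, no cycle

Cycle: no


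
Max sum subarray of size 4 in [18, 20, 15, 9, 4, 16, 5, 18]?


[0:4]: 62
[1:5]: 48
[2:6]: 44
[3:7]: 34
[4:8]: 43

Max: 62 at [0:4]


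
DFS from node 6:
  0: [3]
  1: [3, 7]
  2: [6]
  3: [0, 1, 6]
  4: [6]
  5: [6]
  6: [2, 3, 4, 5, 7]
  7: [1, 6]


Visit 6, push [7, 5, 4, 3, 2]
Visit 2, push []
Visit 3, push [1, 0]
Visit 0, push []
Visit 1, push [7]
Visit 7, push []
Visit 4, push []
Visit 5, push []

DFS order: [6, 2, 3, 0, 1, 7, 4, 5]


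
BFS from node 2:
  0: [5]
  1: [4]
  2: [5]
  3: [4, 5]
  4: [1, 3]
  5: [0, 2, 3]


Visit 2, enqueue [5]
Visit 5, enqueue [0, 3]
Visit 0, enqueue []
Visit 3, enqueue [4]
Visit 4, enqueue [1]
Visit 1, enqueue []

BFS order: [2, 5, 0, 3, 4, 1]


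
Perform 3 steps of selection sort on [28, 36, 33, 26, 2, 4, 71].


Initial: [28, 36, 33, 26, 2, 4, 71]
Step 1: min=2 at 4
  Swap: [2, 36, 33, 26, 28, 4, 71]
Step 2: min=4 at 5
  Swap: [2, 4, 33, 26, 28, 36, 71]
Step 3: min=26 at 3
  Swap: [2, 4, 26, 33, 28, 36, 71]

After 3 steps: [2, 4, 26, 33, 28, 36, 71]


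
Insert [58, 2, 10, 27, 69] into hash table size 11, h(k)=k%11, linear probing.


Insert 58: h=3 -> slot 3
Insert 2: h=2 -> slot 2
Insert 10: h=10 -> slot 10
Insert 27: h=5 -> slot 5
Insert 69: h=3, 1 probes -> slot 4

Table: [None, None, 2, 58, 69, 27, None, None, None, None, 10]


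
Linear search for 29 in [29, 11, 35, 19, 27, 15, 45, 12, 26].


i=0: 29==29 found!

Found at 0, 1 comps


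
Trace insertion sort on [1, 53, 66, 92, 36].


Initial: [1, 53, 66, 92, 36]
Insert 53: [1, 53, 66, 92, 36]
Insert 66: [1, 53, 66, 92, 36]
Insert 92: [1, 53, 66, 92, 36]
Insert 36: [1, 36, 53, 66, 92]

Sorted: [1, 36, 53, 66, 92]


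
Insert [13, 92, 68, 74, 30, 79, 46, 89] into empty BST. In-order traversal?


Insert 13: root
Insert 92: R from 13
Insert 68: R from 13 -> L from 92
Insert 74: R from 13 -> L from 92 -> R from 68
Insert 30: R from 13 -> L from 92 -> L from 68
Insert 79: R from 13 -> L from 92 -> R from 68 -> R from 74
Insert 46: R from 13 -> L from 92 -> L from 68 -> R from 30
Insert 89: R from 13 -> L from 92 -> R from 68 -> R from 74 -> R from 79

In-order: [13, 30, 46, 68, 74, 79, 89, 92]


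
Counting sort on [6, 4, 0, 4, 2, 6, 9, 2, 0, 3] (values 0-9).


Input: [6, 4, 0, 4, 2, 6, 9, 2, 0, 3]
Counts: [2, 0, 2, 1, 2, 0, 2, 0, 0, 1]

Sorted: [0, 0, 2, 2, 3, 4, 4, 6, 6, 9]


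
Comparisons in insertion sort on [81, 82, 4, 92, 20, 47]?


Algorithm: insertion sort
Input: [81, 82, 4, 92, 20, 47]
Sorted: [4, 20, 47, 81, 82, 92]

12


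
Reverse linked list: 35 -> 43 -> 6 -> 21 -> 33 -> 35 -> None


Step 1: curr=35, set curr.next=prev(None) | reversed so far: 35
Step 2: curr=43, set curr.next=prev(35) | reversed so far: 43 -> 35
Step 3: curr=6, set curr.next=prev(43) | reversed so far: 6 -> 43 -> 35
Step 4: curr=21, set curr.next=prev(6) | reversed so far: 21 -> 6 -> 43 -> 35
Step 5: curr=33, set curr.next=prev(21) | reversed so far: 33 -> 21 -> 6 -> 43 -> 35
Step 6: curr=35, set curr.next=prev(33) | reversed so far: 35 -> 33 -> 21 -> 6 -> 43 -> 35

35 -> 33 -> 21 -> 6 -> 43 -> 35 -> None


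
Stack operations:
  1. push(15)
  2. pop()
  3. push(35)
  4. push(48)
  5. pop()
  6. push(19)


push(15) -> [15]
pop()->15, []
push(35) -> [35]
push(48) -> [35, 48]
pop()->48, [35]
push(19) -> [35, 19]

Final stack: [35, 19]


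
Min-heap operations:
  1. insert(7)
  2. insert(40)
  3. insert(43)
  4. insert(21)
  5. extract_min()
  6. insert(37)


insert(7) -> [7]
insert(40) -> [7, 40]
insert(43) -> [7, 40, 43]
insert(21) -> [7, 21, 43, 40]
extract_min()->7, [21, 40, 43]
insert(37) -> [21, 37, 43, 40]

Final heap: [21, 37, 43, 40]


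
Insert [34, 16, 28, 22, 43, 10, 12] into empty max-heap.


Insert 34: [34]
Insert 16: [34, 16]
Insert 28: [34, 16, 28]
Insert 22: [34, 22, 28, 16]
Insert 43: [43, 34, 28, 16, 22]
Insert 10: [43, 34, 28, 16, 22, 10]
Insert 12: [43, 34, 28, 16, 22, 10, 12]

Final heap: [43, 34, 28, 16, 22, 10, 12]


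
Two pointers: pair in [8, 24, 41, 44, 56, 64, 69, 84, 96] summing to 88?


lo=0(8)+hi=8(96)=104
lo=0(8)+hi=7(84)=92
lo=0(8)+hi=6(69)=77
lo=1(24)+hi=6(69)=93
lo=1(24)+hi=5(64)=88

Yes: 24+64=88


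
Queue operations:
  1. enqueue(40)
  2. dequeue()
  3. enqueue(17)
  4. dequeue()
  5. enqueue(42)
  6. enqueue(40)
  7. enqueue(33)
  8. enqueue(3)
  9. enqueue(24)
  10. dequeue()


enqueue(40) -> [40]
dequeue()->40, []
enqueue(17) -> [17]
dequeue()->17, []
enqueue(42) -> [42]
enqueue(40) -> [42, 40]
enqueue(33) -> [42, 40, 33]
enqueue(3) -> [42, 40, 33, 3]
enqueue(24) -> [42, 40, 33, 3, 24]
dequeue()->42, [40, 33, 3, 24]

Final queue: [40, 33, 3, 24]


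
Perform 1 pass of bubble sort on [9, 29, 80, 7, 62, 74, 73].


Initial: [9, 29, 80, 7, 62, 74, 73]
Pass 1: [9, 29, 7, 62, 74, 73, 80] (4 swaps)

After 1 pass: [9, 29, 7, 62, 74, 73, 80]


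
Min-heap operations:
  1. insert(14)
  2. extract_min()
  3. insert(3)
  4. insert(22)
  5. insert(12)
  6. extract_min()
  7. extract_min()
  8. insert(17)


insert(14) -> [14]
extract_min()->14, []
insert(3) -> [3]
insert(22) -> [3, 22]
insert(12) -> [3, 22, 12]
extract_min()->3, [12, 22]
extract_min()->12, [22]
insert(17) -> [17, 22]

Final heap: [17, 22]


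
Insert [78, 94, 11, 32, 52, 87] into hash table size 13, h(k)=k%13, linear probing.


Insert 78: h=0 -> slot 0
Insert 94: h=3 -> slot 3
Insert 11: h=11 -> slot 11
Insert 32: h=6 -> slot 6
Insert 52: h=0, 1 probes -> slot 1
Insert 87: h=9 -> slot 9

Table: [78, 52, None, 94, None, None, 32, None, None, 87, None, 11, None]


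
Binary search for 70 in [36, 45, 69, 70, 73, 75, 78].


Step 1: lo=0, hi=6, mid=3, val=70

Found at index 3


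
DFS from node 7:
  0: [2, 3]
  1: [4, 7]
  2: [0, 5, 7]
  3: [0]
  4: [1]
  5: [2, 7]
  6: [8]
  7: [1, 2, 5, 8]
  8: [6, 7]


Visit 7, push [8, 5, 2, 1]
Visit 1, push [4]
Visit 4, push []
Visit 2, push [5, 0]
Visit 0, push [3]
Visit 3, push []
Visit 5, push []
Visit 8, push [6]
Visit 6, push []

DFS order: [7, 1, 4, 2, 0, 3, 5, 8, 6]


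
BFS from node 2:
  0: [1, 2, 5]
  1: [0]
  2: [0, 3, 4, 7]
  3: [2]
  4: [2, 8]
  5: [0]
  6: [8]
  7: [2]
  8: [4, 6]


Visit 2, enqueue [0, 3, 4, 7]
Visit 0, enqueue [1, 5]
Visit 3, enqueue []
Visit 4, enqueue [8]
Visit 7, enqueue []
Visit 1, enqueue []
Visit 5, enqueue []
Visit 8, enqueue [6]
Visit 6, enqueue []

BFS order: [2, 0, 3, 4, 7, 1, 5, 8, 6]


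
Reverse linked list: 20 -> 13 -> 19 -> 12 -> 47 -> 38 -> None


Step 1: curr=20, set curr.next=prev(None) | reversed so far: 20
Step 2: curr=13, set curr.next=prev(20) | reversed so far: 13 -> 20
Step 3: curr=19, set curr.next=prev(13) | reversed so far: 19 -> 13 -> 20
Step 4: curr=12, set curr.next=prev(19) | reversed so far: 12 -> 19 -> 13 -> 20
Step 5: curr=47, set curr.next=prev(12) | reversed so far: 47 -> 12 -> 19 -> 13 -> 20
Step 6: curr=38, set curr.next=prev(47) | reversed so far: 38 -> 47 -> 12 -> 19 -> 13 -> 20

38 -> 47 -> 12 -> 19 -> 13 -> 20 -> None


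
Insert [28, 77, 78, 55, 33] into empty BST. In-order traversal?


Insert 28: root
Insert 77: R from 28
Insert 78: R from 28 -> R from 77
Insert 55: R from 28 -> L from 77
Insert 33: R from 28 -> L from 77 -> L from 55

In-order: [28, 33, 55, 77, 78]


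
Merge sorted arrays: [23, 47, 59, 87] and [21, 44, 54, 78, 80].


Take 21 from B
Take 23 from A
Take 44 from B
Take 47 from A
Take 54 from B
Take 59 from A
Take 78 from B
Take 80 from B

Merged: [21, 23, 44, 47, 54, 59, 78, 80, 87]


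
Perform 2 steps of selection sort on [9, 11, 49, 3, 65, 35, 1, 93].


Initial: [9, 11, 49, 3, 65, 35, 1, 93]
Step 1: min=1 at 6
  Swap: [1, 11, 49, 3, 65, 35, 9, 93]
Step 2: min=3 at 3
  Swap: [1, 3, 49, 11, 65, 35, 9, 93]

After 2 steps: [1, 3, 49, 11, 65, 35, 9, 93]


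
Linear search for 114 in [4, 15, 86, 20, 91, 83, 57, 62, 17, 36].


i=0: 4!=114
i=1: 15!=114
i=2: 86!=114
i=3: 20!=114
i=4: 91!=114
i=5: 83!=114
i=6: 57!=114
i=7: 62!=114
i=8: 17!=114
i=9: 36!=114

Not found, 10 comps


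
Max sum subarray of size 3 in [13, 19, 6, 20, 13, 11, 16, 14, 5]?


[0:3]: 38
[1:4]: 45
[2:5]: 39
[3:6]: 44
[4:7]: 40
[5:8]: 41
[6:9]: 35

Max: 45 at [1:4]


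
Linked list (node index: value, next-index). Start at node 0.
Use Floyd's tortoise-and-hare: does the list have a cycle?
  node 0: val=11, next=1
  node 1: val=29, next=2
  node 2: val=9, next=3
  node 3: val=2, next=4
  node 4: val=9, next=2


Floyd's tortoise (slow, +1) and hare (fast, +2):
  init: slow=0, fast=0
  step 1: slow=1, fast=2
  step 2: slow=2, fast=4
  step 3: slow=3, fast=3
  slow == fast at node 3: cycle detected

Cycle: yes


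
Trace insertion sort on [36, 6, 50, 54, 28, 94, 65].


Initial: [36, 6, 50, 54, 28, 94, 65]
Insert 6: [6, 36, 50, 54, 28, 94, 65]
Insert 50: [6, 36, 50, 54, 28, 94, 65]
Insert 54: [6, 36, 50, 54, 28, 94, 65]
Insert 28: [6, 28, 36, 50, 54, 94, 65]
Insert 94: [6, 28, 36, 50, 54, 94, 65]
Insert 65: [6, 28, 36, 50, 54, 65, 94]

Sorted: [6, 28, 36, 50, 54, 65, 94]


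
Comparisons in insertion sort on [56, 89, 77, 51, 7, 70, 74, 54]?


Algorithm: insertion sort
Input: [56, 89, 77, 51, 7, 70, 74, 54]
Sorted: [7, 51, 54, 56, 70, 74, 77, 89]

22


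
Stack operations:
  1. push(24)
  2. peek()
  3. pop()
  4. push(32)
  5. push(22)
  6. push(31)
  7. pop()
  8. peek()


push(24) -> [24]
peek()->24
pop()->24, []
push(32) -> [32]
push(22) -> [32, 22]
push(31) -> [32, 22, 31]
pop()->31, [32, 22]
peek()->22

Final stack: [32, 22]


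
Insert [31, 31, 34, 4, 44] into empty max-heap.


Insert 31: [31]
Insert 31: [31, 31]
Insert 34: [34, 31, 31]
Insert 4: [34, 31, 31, 4]
Insert 44: [44, 34, 31, 4, 31]

Final heap: [44, 34, 31, 4, 31]


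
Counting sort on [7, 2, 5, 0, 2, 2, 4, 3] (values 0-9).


Input: [7, 2, 5, 0, 2, 2, 4, 3]
Counts: [1, 0, 3, 1, 1, 1, 0, 1, 0, 0]

Sorted: [0, 2, 2, 2, 3, 4, 5, 7]


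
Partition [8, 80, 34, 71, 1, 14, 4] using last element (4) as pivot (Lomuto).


Pivot: 4
  1 <= 4: swap -> [1, 80, 34, 71, 8, 14, 4]
Place pivot at 1: [1, 4, 34, 71, 8, 14, 80]

Partitioned: [1, 4, 34, 71, 8, 14, 80]


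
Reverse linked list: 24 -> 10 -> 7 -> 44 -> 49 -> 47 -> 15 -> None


Step 1: curr=24, set curr.next=prev(None) | reversed so far: 24
Step 2: curr=10, set curr.next=prev(24) | reversed so far: 10 -> 24
Step 3: curr=7, set curr.next=prev(10) | reversed so far: 7 -> 10 -> 24
Step 4: curr=44, set curr.next=prev(7) | reversed so far: 44 -> 7 -> 10 -> 24
Step 5: curr=49, set curr.next=prev(44) | reversed so far: 49 -> 44 -> 7 -> 10 -> 24
Step 6: curr=47, set curr.next=prev(49) | reversed so far: 47 -> 49 -> 44 -> 7 -> 10 -> 24
Step 7: curr=15, set curr.next=prev(47) | reversed so far: 15 -> 47 -> 49 -> 44 -> 7 -> 10 -> 24

15 -> 47 -> 49 -> 44 -> 7 -> 10 -> 24 -> None


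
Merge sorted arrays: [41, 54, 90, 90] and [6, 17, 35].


Take 6 from B
Take 17 from B
Take 35 from B

Merged: [6, 17, 35, 41, 54, 90, 90]


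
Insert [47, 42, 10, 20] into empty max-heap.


Insert 47: [47]
Insert 42: [47, 42]
Insert 10: [47, 42, 10]
Insert 20: [47, 42, 10, 20]

Final heap: [47, 42, 10, 20]


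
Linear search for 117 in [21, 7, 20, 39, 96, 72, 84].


i=0: 21!=117
i=1: 7!=117
i=2: 20!=117
i=3: 39!=117
i=4: 96!=117
i=5: 72!=117
i=6: 84!=117

Not found, 7 comps


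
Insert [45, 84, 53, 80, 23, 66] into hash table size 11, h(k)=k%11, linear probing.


Insert 45: h=1 -> slot 1
Insert 84: h=7 -> slot 7
Insert 53: h=9 -> slot 9
Insert 80: h=3 -> slot 3
Insert 23: h=1, 1 probes -> slot 2
Insert 66: h=0 -> slot 0

Table: [66, 45, 23, 80, None, None, None, 84, None, 53, None]


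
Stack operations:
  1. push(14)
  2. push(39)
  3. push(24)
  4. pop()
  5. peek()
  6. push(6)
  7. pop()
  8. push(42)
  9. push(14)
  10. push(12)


push(14) -> [14]
push(39) -> [14, 39]
push(24) -> [14, 39, 24]
pop()->24, [14, 39]
peek()->39
push(6) -> [14, 39, 6]
pop()->6, [14, 39]
push(42) -> [14, 39, 42]
push(14) -> [14, 39, 42, 14]
push(12) -> [14, 39, 42, 14, 12]

Final stack: [14, 39, 42, 14, 12]


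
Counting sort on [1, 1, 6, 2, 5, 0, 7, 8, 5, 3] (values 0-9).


Input: [1, 1, 6, 2, 5, 0, 7, 8, 5, 3]
Counts: [1, 2, 1, 1, 0, 2, 1, 1, 1, 0]

Sorted: [0, 1, 1, 2, 3, 5, 5, 6, 7, 8]


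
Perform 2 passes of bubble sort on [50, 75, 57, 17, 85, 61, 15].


Initial: [50, 75, 57, 17, 85, 61, 15]
Pass 1: [50, 57, 17, 75, 61, 15, 85] (4 swaps)
Pass 2: [50, 17, 57, 61, 15, 75, 85] (3 swaps)

After 2 passes: [50, 17, 57, 61, 15, 75, 85]


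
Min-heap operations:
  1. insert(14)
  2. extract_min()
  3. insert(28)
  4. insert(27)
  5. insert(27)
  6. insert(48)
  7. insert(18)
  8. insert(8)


insert(14) -> [14]
extract_min()->14, []
insert(28) -> [28]
insert(27) -> [27, 28]
insert(27) -> [27, 28, 27]
insert(48) -> [27, 28, 27, 48]
insert(18) -> [18, 27, 27, 48, 28]
insert(8) -> [8, 27, 18, 48, 28, 27]

Final heap: [8, 27, 18, 48, 28, 27]


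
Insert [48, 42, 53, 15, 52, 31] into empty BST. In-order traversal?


Insert 48: root
Insert 42: L from 48
Insert 53: R from 48
Insert 15: L from 48 -> L from 42
Insert 52: R from 48 -> L from 53
Insert 31: L from 48 -> L from 42 -> R from 15

In-order: [15, 31, 42, 48, 52, 53]


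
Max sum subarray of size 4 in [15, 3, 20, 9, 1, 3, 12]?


[0:4]: 47
[1:5]: 33
[2:6]: 33
[3:7]: 25

Max: 47 at [0:4]


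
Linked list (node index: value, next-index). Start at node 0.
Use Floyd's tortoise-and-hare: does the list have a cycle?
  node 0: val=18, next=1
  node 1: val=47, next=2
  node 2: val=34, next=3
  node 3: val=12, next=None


Floyd's tortoise (slow, +1) and hare (fast, +2):
  init: slow=0, fast=0
  step 1: slow=1, fast=2
  step 2: fast 2->3->None, no cycle

Cycle: no


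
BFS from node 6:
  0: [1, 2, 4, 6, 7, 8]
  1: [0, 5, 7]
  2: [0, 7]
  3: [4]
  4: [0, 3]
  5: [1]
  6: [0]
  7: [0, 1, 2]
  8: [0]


Visit 6, enqueue [0]
Visit 0, enqueue [1, 2, 4, 7, 8]
Visit 1, enqueue [5]
Visit 2, enqueue []
Visit 4, enqueue [3]
Visit 7, enqueue []
Visit 8, enqueue []
Visit 5, enqueue []
Visit 3, enqueue []

BFS order: [6, 0, 1, 2, 4, 7, 8, 5, 3]


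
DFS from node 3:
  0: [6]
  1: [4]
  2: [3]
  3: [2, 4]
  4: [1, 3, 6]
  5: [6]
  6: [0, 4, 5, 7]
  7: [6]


Visit 3, push [4, 2]
Visit 2, push []
Visit 4, push [6, 1]
Visit 1, push []
Visit 6, push [7, 5, 0]
Visit 0, push []
Visit 5, push []
Visit 7, push []

DFS order: [3, 2, 4, 1, 6, 0, 5, 7]


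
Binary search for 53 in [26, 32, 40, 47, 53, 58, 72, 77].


Step 1: lo=0, hi=7, mid=3, val=47
Step 2: lo=4, hi=7, mid=5, val=58
Step 3: lo=4, hi=4, mid=4, val=53

Found at index 4


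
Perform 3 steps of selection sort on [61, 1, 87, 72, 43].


Initial: [61, 1, 87, 72, 43]
Step 1: min=1 at 1
  Swap: [1, 61, 87, 72, 43]
Step 2: min=43 at 4
  Swap: [1, 43, 87, 72, 61]
Step 3: min=61 at 4
  Swap: [1, 43, 61, 72, 87]

After 3 steps: [1, 43, 61, 72, 87]


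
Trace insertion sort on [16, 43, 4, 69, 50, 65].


Initial: [16, 43, 4, 69, 50, 65]
Insert 43: [16, 43, 4, 69, 50, 65]
Insert 4: [4, 16, 43, 69, 50, 65]
Insert 69: [4, 16, 43, 69, 50, 65]
Insert 50: [4, 16, 43, 50, 69, 65]
Insert 65: [4, 16, 43, 50, 65, 69]

Sorted: [4, 16, 43, 50, 65, 69]


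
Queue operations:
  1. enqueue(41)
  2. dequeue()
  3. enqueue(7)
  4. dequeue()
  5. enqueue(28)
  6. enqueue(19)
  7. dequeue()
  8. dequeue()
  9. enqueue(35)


enqueue(41) -> [41]
dequeue()->41, []
enqueue(7) -> [7]
dequeue()->7, []
enqueue(28) -> [28]
enqueue(19) -> [28, 19]
dequeue()->28, [19]
dequeue()->19, []
enqueue(35) -> [35]

Final queue: [35]


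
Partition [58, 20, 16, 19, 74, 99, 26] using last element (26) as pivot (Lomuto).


Pivot: 26
  20 <= 26: swap -> [20, 58, 16, 19, 74, 99, 26]
  16 <= 26: swap -> [20, 16, 58, 19, 74, 99, 26]
  19 <= 26: swap -> [20, 16, 19, 58, 74, 99, 26]
Place pivot at 3: [20, 16, 19, 26, 74, 99, 58]

Partitioned: [20, 16, 19, 26, 74, 99, 58]


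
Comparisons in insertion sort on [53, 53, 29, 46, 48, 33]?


Algorithm: insertion sort
Input: [53, 53, 29, 46, 48, 33]
Sorted: [29, 33, 46, 48, 53, 53]

14


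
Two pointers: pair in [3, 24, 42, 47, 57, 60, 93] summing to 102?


lo=0(3)+hi=6(93)=96
lo=1(24)+hi=6(93)=117
lo=1(24)+hi=5(60)=84
lo=2(42)+hi=5(60)=102

Yes: 42+60=102


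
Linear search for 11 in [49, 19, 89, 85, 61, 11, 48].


i=0: 49!=11
i=1: 19!=11
i=2: 89!=11
i=3: 85!=11
i=4: 61!=11
i=5: 11==11 found!

Found at 5, 6 comps


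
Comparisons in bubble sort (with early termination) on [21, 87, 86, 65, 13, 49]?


Algorithm: bubble sort (with early termination)
Input: [21, 87, 86, 65, 13, 49]
Sorted: [13, 21, 49, 65, 86, 87]

15


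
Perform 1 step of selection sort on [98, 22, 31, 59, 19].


Initial: [98, 22, 31, 59, 19]
Step 1: min=19 at 4
  Swap: [19, 22, 31, 59, 98]

After 1 step: [19, 22, 31, 59, 98]


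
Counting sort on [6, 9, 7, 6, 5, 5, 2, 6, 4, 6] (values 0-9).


Input: [6, 9, 7, 6, 5, 5, 2, 6, 4, 6]
Counts: [0, 0, 1, 0, 1, 2, 4, 1, 0, 1]

Sorted: [2, 4, 5, 5, 6, 6, 6, 6, 7, 9]


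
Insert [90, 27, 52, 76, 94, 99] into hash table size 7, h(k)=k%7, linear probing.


Insert 90: h=6 -> slot 6
Insert 27: h=6, 1 probes -> slot 0
Insert 52: h=3 -> slot 3
Insert 76: h=6, 2 probes -> slot 1
Insert 94: h=3, 1 probes -> slot 4
Insert 99: h=1, 1 probes -> slot 2

Table: [27, 76, 99, 52, 94, None, 90]


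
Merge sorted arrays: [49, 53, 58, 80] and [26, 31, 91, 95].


Take 26 from B
Take 31 from B
Take 49 from A
Take 53 from A
Take 58 from A
Take 80 from A

Merged: [26, 31, 49, 53, 58, 80, 91, 95]


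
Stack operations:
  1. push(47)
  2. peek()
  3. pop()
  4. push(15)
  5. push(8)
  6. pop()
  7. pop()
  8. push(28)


push(47) -> [47]
peek()->47
pop()->47, []
push(15) -> [15]
push(8) -> [15, 8]
pop()->8, [15]
pop()->15, []
push(28) -> [28]

Final stack: [28]


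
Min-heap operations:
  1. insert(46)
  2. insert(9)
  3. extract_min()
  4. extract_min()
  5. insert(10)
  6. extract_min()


insert(46) -> [46]
insert(9) -> [9, 46]
extract_min()->9, [46]
extract_min()->46, []
insert(10) -> [10]
extract_min()->10, []

Final heap: []


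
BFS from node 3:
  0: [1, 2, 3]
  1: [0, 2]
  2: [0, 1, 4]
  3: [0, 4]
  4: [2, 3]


Visit 3, enqueue [0, 4]
Visit 0, enqueue [1, 2]
Visit 4, enqueue []
Visit 1, enqueue []
Visit 2, enqueue []

BFS order: [3, 0, 4, 1, 2]


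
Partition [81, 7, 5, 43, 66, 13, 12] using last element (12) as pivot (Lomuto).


Pivot: 12
  7 <= 12: swap -> [7, 81, 5, 43, 66, 13, 12]
  5 <= 12: swap -> [7, 5, 81, 43, 66, 13, 12]
Place pivot at 2: [7, 5, 12, 43, 66, 13, 81]

Partitioned: [7, 5, 12, 43, 66, 13, 81]


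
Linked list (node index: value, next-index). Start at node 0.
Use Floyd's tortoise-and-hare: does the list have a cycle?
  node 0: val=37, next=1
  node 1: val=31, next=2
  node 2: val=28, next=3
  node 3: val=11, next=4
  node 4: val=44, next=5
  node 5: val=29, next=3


Floyd's tortoise (slow, +1) and hare (fast, +2):
  init: slow=0, fast=0
  step 1: slow=1, fast=2
  step 2: slow=2, fast=4
  step 3: slow=3, fast=3
  slow == fast at node 3: cycle detected

Cycle: yes


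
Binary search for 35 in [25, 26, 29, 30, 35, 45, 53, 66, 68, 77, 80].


Step 1: lo=0, hi=10, mid=5, val=45
Step 2: lo=0, hi=4, mid=2, val=29
Step 3: lo=3, hi=4, mid=3, val=30
Step 4: lo=4, hi=4, mid=4, val=35

Found at index 4


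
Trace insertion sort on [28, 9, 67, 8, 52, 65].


Initial: [28, 9, 67, 8, 52, 65]
Insert 9: [9, 28, 67, 8, 52, 65]
Insert 67: [9, 28, 67, 8, 52, 65]
Insert 8: [8, 9, 28, 67, 52, 65]
Insert 52: [8, 9, 28, 52, 67, 65]
Insert 65: [8, 9, 28, 52, 65, 67]

Sorted: [8, 9, 28, 52, 65, 67]


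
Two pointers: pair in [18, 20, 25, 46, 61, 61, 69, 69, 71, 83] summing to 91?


lo=0(18)+hi=9(83)=101
lo=0(18)+hi=8(71)=89
lo=1(20)+hi=8(71)=91

Yes: 20+71=91


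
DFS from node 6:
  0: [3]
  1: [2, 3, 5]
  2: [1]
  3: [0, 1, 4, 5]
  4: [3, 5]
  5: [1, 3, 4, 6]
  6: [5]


Visit 6, push [5]
Visit 5, push [4, 3, 1]
Visit 1, push [3, 2]
Visit 2, push []
Visit 3, push [4, 0]
Visit 0, push []
Visit 4, push []

DFS order: [6, 5, 1, 2, 3, 0, 4]


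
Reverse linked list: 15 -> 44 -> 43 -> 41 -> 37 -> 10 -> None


Step 1: curr=15, set curr.next=prev(None) | reversed so far: 15
Step 2: curr=44, set curr.next=prev(15) | reversed so far: 44 -> 15
Step 3: curr=43, set curr.next=prev(44) | reversed so far: 43 -> 44 -> 15
Step 4: curr=41, set curr.next=prev(43) | reversed so far: 41 -> 43 -> 44 -> 15
Step 5: curr=37, set curr.next=prev(41) | reversed so far: 37 -> 41 -> 43 -> 44 -> 15
Step 6: curr=10, set curr.next=prev(37) | reversed so far: 10 -> 37 -> 41 -> 43 -> 44 -> 15

10 -> 37 -> 41 -> 43 -> 44 -> 15 -> None


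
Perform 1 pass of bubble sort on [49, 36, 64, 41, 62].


Initial: [49, 36, 64, 41, 62]
Pass 1: [36, 49, 41, 62, 64] (3 swaps)

After 1 pass: [36, 49, 41, 62, 64]


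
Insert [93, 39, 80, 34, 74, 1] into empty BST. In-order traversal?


Insert 93: root
Insert 39: L from 93
Insert 80: L from 93 -> R from 39
Insert 34: L from 93 -> L from 39
Insert 74: L from 93 -> R from 39 -> L from 80
Insert 1: L from 93 -> L from 39 -> L from 34

In-order: [1, 34, 39, 74, 80, 93]


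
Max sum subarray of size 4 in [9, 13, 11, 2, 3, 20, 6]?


[0:4]: 35
[1:5]: 29
[2:6]: 36
[3:7]: 31

Max: 36 at [2:6]


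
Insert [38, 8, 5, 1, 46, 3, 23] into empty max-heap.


Insert 38: [38]
Insert 8: [38, 8]
Insert 5: [38, 8, 5]
Insert 1: [38, 8, 5, 1]
Insert 46: [46, 38, 5, 1, 8]
Insert 3: [46, 38, 5, 1, 8, 3]
Insert 23: [46, 38, 23, 1, 8, 3, 5]

Final heap: [46, 38, 23, 1, 8, 3, 5]


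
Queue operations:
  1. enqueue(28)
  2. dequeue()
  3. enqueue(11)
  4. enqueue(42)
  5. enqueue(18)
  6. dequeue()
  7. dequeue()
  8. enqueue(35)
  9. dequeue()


enqueue(28) -> [28]
dequeue()->28, []
enqueue(11) -> [11]
enqueue(42) -> [11, 42]
enqueue(18) -> [11, 42, 18]
dequeue()->11, [42, 18]
dequeue()->42, [18]
enqueue(35) -> [18, 35]
dequeue()->18, [35]

Final queue: [35]


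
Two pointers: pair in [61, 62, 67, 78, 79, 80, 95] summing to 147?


lo=0(61)+hi=6(95)=156
lo=0(61)+hi=5(80)=141
lo=1(62)+hi=5(80)=142
lo=2(67)+hi=5(80)=147

Yes: 67+80=147


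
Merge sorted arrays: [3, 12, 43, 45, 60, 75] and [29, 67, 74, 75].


Take 3 from A
Take 12 from A
Take 29 from B
Take 43 from A
Take 45 from A
Take 60 from A
Take 67 from B
Take 74 from B
Take 75 from A

Merged: [3, 12, 29, 43, 45, 60, 67, 74, 75, 75]


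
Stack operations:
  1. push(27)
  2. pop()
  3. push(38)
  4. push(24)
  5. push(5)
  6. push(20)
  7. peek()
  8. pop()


push(27) -> [27]
pop()->27, []
push(38) -> [38]
push(24) -> [38, 24]
push(5) -> [38, 24, 5]
push(20) -> [38, 24, 5, 20]
peek()->20
pop()->20, [38, 24, 5]

Final stack: [38, 24, 5]


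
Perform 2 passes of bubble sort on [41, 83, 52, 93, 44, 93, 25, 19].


Initial: [41, 83, 52, 93, 44, 93, 25, 19]
Pass 1: [41, 52, 83, 44, 93, 25, 19, 93] (4 swaps)
Pass 2: [41, 52, 44, 83, 25, 19, 93, 93] (3 swaps)

After 2 passes: [41, 52, 44, 83, 25, 19, 93, 93]


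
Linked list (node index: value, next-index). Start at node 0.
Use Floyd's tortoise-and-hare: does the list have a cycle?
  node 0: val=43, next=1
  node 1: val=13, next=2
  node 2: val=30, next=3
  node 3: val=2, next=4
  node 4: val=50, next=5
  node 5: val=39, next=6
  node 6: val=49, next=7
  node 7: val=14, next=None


Floyd's tortoise (slow, +1) and hare (fast, +2):
  init: slow=0, fast=0
  step 1: slow=1, fast=2
  step 2: slow=2, fast=4
  step 3: slow=3, fast=6
  step 4: fast 6->7->None, no cycle

Cycle: no


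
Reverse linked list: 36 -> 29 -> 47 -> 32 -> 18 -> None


Step 1: curr=36, set curr.next=prev(None) | reversed so far: 36
Step 2: curr=29, set curr.next=prev(36) | reversed so far: 29 -> 36
Step 3: curr=47, set curr.next=prev(29) | reversed so far: 47 -> 29 -> 36
Step 4: curr=32, set curr.next=prev(47) | reversed so far: 32 -> 47 -> 29 -> 36
Step 5: curr=18, set curr.next=prev(32) | reversed so far: 18 -> 32 -> 47 -> 29 -> 36

18 -> 32 -> 47 -> 29 -> 36 -> None


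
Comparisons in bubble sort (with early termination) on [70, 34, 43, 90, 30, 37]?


Algorithm: bubble sort (with early termination)
Input: [70, 34, 43, 90, 30, 37]
Sorted: [30, 34, 37, 43, 70, 90]

15


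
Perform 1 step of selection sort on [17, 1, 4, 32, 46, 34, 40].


Initial: [17, 1, 4, 32, 46, 34, 40]
Step 1: min=1 at 1
  Swap: [1, 17, 4, 32, 46, 34, 40]

After 1 step: [1, 17, 4, 32, 46, 34, 40]


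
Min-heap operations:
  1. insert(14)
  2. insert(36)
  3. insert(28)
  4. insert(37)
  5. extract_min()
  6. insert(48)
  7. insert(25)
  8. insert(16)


insert(14) -> [14]
insert(36) -> [14, 36]
insert(28) -> [14, 36, 28]
insert(37) -> [14, 36, 28, 37]
extract_min()->14, [28, 36, 37]
insert(48) -> [28, 36, 37, 48]
insert(25) -> [25, 28, 37, 48, 36]
insert(16) -> [16, 28, 25, 48, 36, 37]

Final heap: [16, 28, 25, 48, 36, 37]


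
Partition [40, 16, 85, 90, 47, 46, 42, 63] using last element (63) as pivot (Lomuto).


Pivot: 63
  40 <= 63: advance i (no swap)
  16 <= 63: advance i (no swap)
  47 <= 63: swap -> [40, 16, 47, 90, 85, 46, 42, 63]
  46 <= 63: swap -> [40, 16, 47, 46, 85, 90, 42, 63]
  42 <= 63: swap -> [40, 16, 47, 46, 42, 90, 85, 63]
Place pivot at 5: [40, 16, 47, 46, 42, 63, 85, 90]

Partitioned: [40, 16, 47, 46, 42, 63, 85, 90]


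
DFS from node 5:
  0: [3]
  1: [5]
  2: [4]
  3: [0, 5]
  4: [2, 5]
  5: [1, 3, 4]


Visit 5, push [4, 3, 1]
Visit 1, push []
Visit 3, push [0]
Visit 0, push []
Visit 4, push [2]
Visit 2, push []

DFS order: [5, 1, 3, 0, 4, 2]


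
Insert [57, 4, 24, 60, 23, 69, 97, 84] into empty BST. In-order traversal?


Insert 57: root
Insert 4: L from 57
Insert 24: L from 57 -> R from 4
Insert 60: R from 57
Insert 23: L from 57 -> R from 4 -> L from 24
Insert 69: R from 57 -> R from 60
Insert 97: R from 57 -> R from 60 -> R from 69
Insert 84: R from 57 -> R from 60 -> R from 69 -> L from 97

In-order: [4, 23, 24, 57, 60, 69, 84, 97]


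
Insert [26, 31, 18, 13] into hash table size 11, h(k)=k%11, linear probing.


Insert 26: h=4 -> slot 4
Insert 31: h=9 -> slot 9
Insert 18: h=7 -> slot 7
Insert 13: h=2 -> slot 2

Table: [None, None, 13, None, 26, None, None, 18, None, 31, None]


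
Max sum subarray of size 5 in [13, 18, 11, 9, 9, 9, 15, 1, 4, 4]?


[0:5]: 60
[1:6]: 56
[2:7]: 53
[3:8]: 43
[4:9]: 38
[5:10]: 33

Max: 60 at [0:5]


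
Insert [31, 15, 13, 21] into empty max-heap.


Insert 31: [31]
Insert 15: [31, 15]
Insert 13: [31, 15, 13]
Insert 21: [31, 21, 13, 15]

Final heap: [31, 21, 13, 15]


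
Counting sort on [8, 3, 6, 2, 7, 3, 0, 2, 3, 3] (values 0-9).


Input: [8, 3, 6, 2, 7, 3, 0, 2, 3, 3]
Counts: [1, 0, 2, 4, 0, 0, 1, 1, 1, 0]

Sorted: [0, 2, 2, 3, 3, 3, 3, 6, 7, 8]


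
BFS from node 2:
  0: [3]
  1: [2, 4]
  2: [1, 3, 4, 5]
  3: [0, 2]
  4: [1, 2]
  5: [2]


Visit 2, enqueue [1, 3, 4, 5]
Visit 1, enqueue []
Visit 3, enqueue [0]
Visit 4, enqueue []
Visit 5, enqueue []
Visit 0, enqueue []

BFS order: [2, 1, 3, 4, 5, 0]


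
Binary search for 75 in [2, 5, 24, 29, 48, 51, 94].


Step 1: lo=0, hi=6, mid=3, val=29
Step 2: lo=4, hi=6, mid=5, val=51
Step 3: lo=6, hi=6, mid=6, val=94

Not found


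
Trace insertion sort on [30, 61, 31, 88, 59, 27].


Initial: [30, 61, 31, 88, 59, 27]
Insert 61: [30, 61, 31, 88, 59, 27]
Insert 31: [30, 31, 61, 88, 59, 27]
Insert 88: [30, 31, 61, 88, 59, 27]
Insert 59: [30, 31, 59, 61, 88, 27]
Insert 27: [27, 30, 31, 59, 61, 88]

Sorted: [27, 30, 31, 59, 61, 88]


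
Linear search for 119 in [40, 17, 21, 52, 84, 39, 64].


i=0: 40!=119
i=1: 17!=119
i=2: 21!=119
i=3: 52!=119
i=4: 84!=119
i=5: 39!=119
i=6: 64!=119

Not found, 7 comps


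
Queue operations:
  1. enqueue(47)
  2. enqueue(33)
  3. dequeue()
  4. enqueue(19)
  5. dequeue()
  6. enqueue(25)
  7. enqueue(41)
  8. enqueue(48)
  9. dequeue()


enqueue(47) -> [47]
enqueue(33) -> [47, 33]
dequeue()->47, [33]
enqueue(19) -> [33, 19]
dequeue()->33, [19]
enqueue(25) -> [19, 25]
enqueue(41) -> [19, 25, 41]
enqueue(48) -> [19, 25, 41, 48]
dequeue()->19, [25, 41, 48]

Final queue: [25, 41, 48]


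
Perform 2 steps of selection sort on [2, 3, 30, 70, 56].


Initial: [2, 3, 30, 70, 56]
Step 1: min=2 at 0
  Swap: [2, 3, 30, 70, 56]
Step 2: min=3 at 1
  Swap: [2, 3, 30, 70, 56]

After 2 steps: [2, 3, 30, 70, 56]


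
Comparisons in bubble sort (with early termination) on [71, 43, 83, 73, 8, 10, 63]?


Algorithm: bubble sort (with early termination)
Input: [71, 43, 83, 73, 8, 10, 63]
Sorted: [8, 10, 43, 63, 71, 73, 83]

20


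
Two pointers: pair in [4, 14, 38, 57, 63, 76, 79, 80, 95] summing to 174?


lo=0(4)+hi=8(95)=99
lo=1(14)+hi=8(95)=109
lo=2(38)+hi=8(95)=133
lo=3(57)+hi=8(95)=152
lo=4(63)+hi=8(95)=158
lo=5(76)+hi=8(95)=171
lo=6(79)+hi=8(95)=174

Yes: 79+95=174


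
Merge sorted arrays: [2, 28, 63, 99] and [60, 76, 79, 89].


Take 2 from A
Take 28 from A
Take 60 from B
Take 63 from A
Take 76 from B
Take 79 from B
Take 89 from B

Merged: [2, 28, 60, 63, 76, 79, 89, 99]


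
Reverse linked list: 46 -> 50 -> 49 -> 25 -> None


Step 1: curr=46, set curr.next=prev(None) | reversed so far: 46
Step 2: curr=50, set curr.next=prev(46) | reversed so far: 50 -> 46
Step 3: curr=49, set curr.next=prev(50) | reversed so far: 49 -> 50 -> 46
Step 4: curr=25, set curr.next=prev(49) | reversed so far: 25 -> 49 -> 50 -> 46

25 -> 49 -> 50 -> 46 -> None


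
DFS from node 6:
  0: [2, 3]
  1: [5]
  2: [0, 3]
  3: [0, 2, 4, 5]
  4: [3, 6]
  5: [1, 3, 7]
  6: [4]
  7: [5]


Visit 6, push [4]
Visit 4, push [3]
Visit 3, push [5, 2, 0]
Visit 0, push [2]
Visit 2, push []
Visit 5, push [7, 1]
Visit 1, push []
Visit 7, push []

DFS order: [6, 4, 3, 0, 2, 5, 1, 7]


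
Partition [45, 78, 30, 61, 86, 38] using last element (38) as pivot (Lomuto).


Pivot: 38
  30 <= 38: swap -> [30, 78, 45, 61, 86, 38]
Place pivot at 1: [30, 38, 45, 61, 86, 78]

Partitioned: [30, 38, 45, 61, 86, 78]


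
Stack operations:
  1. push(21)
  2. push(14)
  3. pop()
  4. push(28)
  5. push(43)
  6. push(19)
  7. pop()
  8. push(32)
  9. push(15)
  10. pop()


push(21) -> [21]
push(14) -> [21, 14]
pop()->14, [21]
push(28) -> [21, 28]
push(43) -> [21, 28, 43]
push(19) -> [21, 28, 43, 19]
pop()->19, [21, 28, 43]
push(32) -> [21, 28, 43, 32]
push(15) -> [21, 28, 43, 32, 15]
pop()->15, [21, 28, 43, 32]

Final stack: [21, 28, 43, 32]


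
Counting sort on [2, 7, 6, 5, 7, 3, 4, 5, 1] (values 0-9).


Input: [2, 7, 6, 5, 7, 3, 4, 5, 1]
Counts: [0, 1, 1, 1, 1, 2, 1, 2, 0, 0]

Sorted: [1, 2, 3, 4, 5, 5, 6, 7, 7]


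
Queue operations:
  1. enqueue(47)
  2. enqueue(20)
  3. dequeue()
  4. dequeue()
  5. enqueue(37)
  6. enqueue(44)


enqueue(47) -> [47]
enqueue(20) -> [47, 20]
dequeue()->47, [20]
dequeue()->20, []
enqueue(37) -> [37]
enqueue(44) -> [37, 44]

Final queue: [37, 44]


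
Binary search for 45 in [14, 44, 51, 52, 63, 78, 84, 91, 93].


Step 1: lo=0, hi=8, mid=4, val=63
Step 2: lo=0, hi=3, mid=1, val=44
Step 3: lo=2, hi=3, mid=2, val=51

Not found


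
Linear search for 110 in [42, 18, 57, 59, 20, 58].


i=0: 42!=110
i=1: 18!=110
i=2: 57!=110
i=3: 59!=110
i=4: 20!=110
i=5: 58!=110

Not found, 6 comps


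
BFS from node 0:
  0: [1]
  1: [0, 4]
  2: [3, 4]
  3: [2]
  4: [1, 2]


Visit 0, enqueue [1]
Visit 1, enqueue [4]
Visit 4, enqueue [2]
Visit 2, enqueue [3]
Visit 3, enqueue []

BFS order: [0, 1, 4, 2, 3]


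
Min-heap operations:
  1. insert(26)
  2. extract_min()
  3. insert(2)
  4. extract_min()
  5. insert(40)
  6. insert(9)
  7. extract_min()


insert(26) -> [26]
extract_min()->26, []
insert(2) -> [2]
extract_min()->2, []
insert(40) -> [40]
insert(9) -> [9, 40]
extract_min()->9, [40]

Final heap: [40]


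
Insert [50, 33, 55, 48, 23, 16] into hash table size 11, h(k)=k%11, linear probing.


Insert 50: h=6 -> slot 6
Insert 33: h=0 -> slot 0
Insert 55: h=0, 1 probes -> slot 1
Insert 48: h=4 -> slot 4
Insert 23: h=1, 1 probes -> slot 2
Insert 16: h=5 -> slot 5

Table: [33, 55, 23, None, 48, 16, 50, None, None, None, None]


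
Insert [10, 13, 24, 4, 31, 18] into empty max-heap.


Insert 10: [10]
Insert 13: [13, 10]
Insert 24: [24, 10, 13]
Insert 4: [24, 10, 13, 4]
Insert 31: [31, 24, 13, 4, 10]
Insert 18: [31, 24, 18, 4, 10, 13]

Final heap: [31, 24, 18, 4, 10, 13]
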